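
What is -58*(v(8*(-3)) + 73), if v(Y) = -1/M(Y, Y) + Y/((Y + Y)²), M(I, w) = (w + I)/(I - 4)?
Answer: -67193/16 ≈ -4199.6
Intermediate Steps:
M(I, w) = (I + w)/(-4 + I)
v(Y) = 1/(4*Y) - (-4 + Y)/(2*Y) (v(Y) = -1/((Y + Y)/(-4 + Y)) + Y/((Y + Y)²) = -1/((2*Y)/(-4 + Y)) + Y/((2*Y)²) = -1/(2*Y/(-4 + Y)) + Y/((4*Y²)) = -(-4 + Y)/(2*Y) + Y*(1/(4*Y²)) = -(-4 + Y)/(2*Y) + 1/(4*Y) = 1/(4*Y) - (-4 + Y)/(2*Y))
-58*(v(8*(-3)) + 73) = -58*((9 - 16*(-3))/(4*((8*(-3)))) + 73) = -58*((¼)*(9 - 2*(-24))/(-24) + 73) = -58*((¼)*(-1/24)*(9 + 48) + 73) = -58*((¼)*(-1/24)*57 + 73) = -58*(-19/32 + 73) = -58*2317/32 = -67193/16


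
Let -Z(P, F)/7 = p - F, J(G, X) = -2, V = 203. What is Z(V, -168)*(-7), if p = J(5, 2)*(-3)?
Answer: 8526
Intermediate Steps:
p = 6 (p = -2*(-3) = 6)
Z(P, F) = -42 + 7*F (Z(P, F) = -7*(6 - F) = -42 + 7*F)
Z(V, -168)*(-7) = (-42 + 7*(-168))*(-7) = (-42 - 1176)*(-7) = -1218*(-7) = 8526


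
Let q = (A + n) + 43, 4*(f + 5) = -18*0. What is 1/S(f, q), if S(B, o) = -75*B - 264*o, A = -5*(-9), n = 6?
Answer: -1/24441 ≈ -4.0915e-5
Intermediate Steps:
A = 45
f = -5 (f = -5 + (-18*0)/4 = -5 + (¼)*0 = -5 + 0 = -5)
q = 94 (q = (45 + 6) + 43 = 51 + 43 = 94)
S(B, o) = -264*o - 75*B
1/S(f, q) = 1/(-264*94 - 75*(-5)) = 1/(-24816 + 375) = 1/(-24441) = -1/24441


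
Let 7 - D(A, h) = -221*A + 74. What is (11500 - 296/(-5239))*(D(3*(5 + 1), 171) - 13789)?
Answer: -595137606888/5239 ≈ -1.1360e+8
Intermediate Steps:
D(A, h) = -67 + 221*A (D(A, h) = 7 - (-221*A + 74) = 7 - (74 - 221*A) = 7 + (-74 + 221*A) = -67 + 221*A)
(11500 - 296/(-5239))*(D(3*(5 + 1), 171) - 13789) = (11500 - 296/(-5239))*((-67 + 221*(3*(5 + 1))) - 13789) = (11500 - 296*(-1/5239))*((-67 + 221*(3*6)) - 13789) = (11500 + 296/5239)*((-67 + 221*18) - 13789) = 60248796*((-67 + 3978) - 13789)/5239 = 60248796*(3911 - 13789)/5239 = (60248796/5239)*(-9878) = -595137606888/5239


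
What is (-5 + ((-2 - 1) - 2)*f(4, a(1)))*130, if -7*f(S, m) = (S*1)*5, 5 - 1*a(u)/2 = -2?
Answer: 8450/7 ≈ 1207.1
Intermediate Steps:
a(u) = 14 (a(u) = 10 - 2*(-2) = 10 + 4 = 14)
f(S, m) = -5*S/7 (f(S, m) = -S*1*5/7 = -S*5/7 = -5*S/7)
(-5 + ((-2 - 1) - 2)*f(4, a(1)))*130 = (-5 + ((-2 - 1) - 2)*(-5/7*4))*130 = (-5 + (-3 - 2)*(-20/7))*130 = (-5 - 5*(-20/7))*130 = (-5 + 100/7)*130 = (65/7)*130 = 8450/7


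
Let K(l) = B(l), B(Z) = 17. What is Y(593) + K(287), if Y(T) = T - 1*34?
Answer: 576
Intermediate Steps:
Y(T) = -34 + T (Y(T) = T - 34 = -34 + T)
K(l) = 17
Y(593) + K(287) = (-34 + 593) + 17 = 559 + 17 = 576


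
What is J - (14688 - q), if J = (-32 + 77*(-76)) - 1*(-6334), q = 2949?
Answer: -11289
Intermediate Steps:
J = 450 (J = (-32 - 5852) + 6334 = -5884 + 6334 = 450)
J - (14688 - q) = 450 - (14688 - 1*2949) = 450 - (14688 - 2949) = 450 - 1*11739 = 450 - 11739 = -11289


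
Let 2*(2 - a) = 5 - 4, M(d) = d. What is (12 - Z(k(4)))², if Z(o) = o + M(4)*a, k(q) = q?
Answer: 4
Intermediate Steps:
a = 3/2 (a = 2 - (5 - 4)/2 = 2 - ½*1 = 2 - ½ = 3/2 ≈ 1.5000)
Z(o) = 6 + o (Z(o) = o + 4*(3/2) = o + 6 = 6 + o)
(12 - Z(k(4)))² = (12 - (6 + 4))² = (12 - 1*10)² = (12 - 10)² = 2² = 4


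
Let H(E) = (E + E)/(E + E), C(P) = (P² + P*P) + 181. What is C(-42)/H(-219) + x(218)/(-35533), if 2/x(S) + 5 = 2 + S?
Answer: 28335257853/7639595 ≈ 3709.0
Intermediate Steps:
x(S) = 2/(-3 + S) (x(S) = 2/(-5 + (2 + S)) = 2/(-3 + S))
C(P) = 181 + 2*P² (C(P) = (P² + P²) + 181 = 2*P² + 181 = 181 + 2*P²)
H(E) = 1 (H(E) = (2*E)/((2*E)) = (2*E)*(1/(2*E)) = 1)
C(-42)/H(-219) + x(218)/(-35533) = (181 + 2*(-42)²)/1 + (2/(-3 + 218))/(-35533) = (181 + 2*1764)*1 + (2/215)*(-1/35533) = (181 + 3528)*1 + (2*(1/215))*(-1/35533) = 3709*1 + (2/215)*(-1/35533) = 3709 - 2/7639595 = 28335257853/7639595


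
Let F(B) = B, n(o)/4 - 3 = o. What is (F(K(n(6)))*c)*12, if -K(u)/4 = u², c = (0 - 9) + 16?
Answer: -435456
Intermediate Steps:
n(o) = 12 + 4*o
c = 7 (c = -9 + 16 = 7)
K(u) = -4*u²
(F(K(n(6)))*c)*12 = (-4*(12 + 4*6)²*7)*12 = (-4*(12 + 24)²*7)*12 = (-4*36²*7)*12 = (-4*1296*7)*12 = -5184*7*12 = -36288*12 = -435456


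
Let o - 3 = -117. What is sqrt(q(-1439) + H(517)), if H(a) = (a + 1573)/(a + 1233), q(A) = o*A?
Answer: sqrt(200957813)/35 ≈ 405.03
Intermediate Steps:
o = -114 (o = 3 - 117 = -114)
q(A) = -114*A
H(a) = (1573 + a)/(1233 + a)
sqrt(q(-1439) + H(517)) = sqrt(-114*(-1439) + (1573 + 517)/(1233 + 517)) = sqrt(164046 + 2090/1750) = sqrt(164046 + (1/1750)*2090) = sqrt(164046 + 209/175) = sqrt(28708259/175) = sqrt(200957813)/35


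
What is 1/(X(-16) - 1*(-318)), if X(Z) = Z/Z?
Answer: 1/319 ≈ 0.0031348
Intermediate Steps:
X(Z) = 1
1/(X(-16) - 1*(-318)) = 1/(1 - 1*(-318)) = 1/(1 + 318) = 1/319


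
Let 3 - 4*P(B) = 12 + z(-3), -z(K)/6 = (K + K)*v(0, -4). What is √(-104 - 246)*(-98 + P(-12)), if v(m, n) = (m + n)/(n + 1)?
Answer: -2245*I*√14/4 ≈ -2100.0*I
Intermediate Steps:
v(m, n) = (m + n)/(1 + n)
z(K) = -16*K (z(K) = -6*(K + K)*(0 - 4)/(1 - 4) = -6*2*K*-4/(-3) = -6*2*K*(-⅓*(-4)) = -6*2*K*4/3 = -16*K)
P(B) = -57/4 (P(B) = ¾ - (12 - 16*(-3))/4 = ¾ - (12 + 48)/4 = ¾ - ¼*60 = ¾ - 15 = -57/4)
√(-104 - 246)*(-98 + P(-12)) = √(-104 - 246)*(-98 - 57/4) = √(-350)*(-449/4) = (5*I*√14)*(-449/4) = -2245*I*√14/4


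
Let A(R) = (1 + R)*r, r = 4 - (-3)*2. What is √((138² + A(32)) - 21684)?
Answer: I*√2310 ≈ 48.062*I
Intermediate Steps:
r = 10 (r = 4 - 1*(-6) = 4 + 6 = 10)
A(R) = 10 + 10*R (A(R) = (1 + R)*10 = 10 + 10*R)
√((138² + A(32)) - 21684) = √((138² + (10 + 10*32)) - 21684) = √((19044 + (10 + 320)) - 21684) = √((19044 + 330) - 21684) = √(19374 - 21684) = √(-2310) = I*√2310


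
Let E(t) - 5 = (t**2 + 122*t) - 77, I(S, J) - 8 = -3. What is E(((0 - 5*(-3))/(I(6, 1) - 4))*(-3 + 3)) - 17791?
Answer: -17863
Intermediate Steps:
I(S, J) = 5 (I(S, J) = 8 - 3 = 5)
E(t) = -72 + t**2 + 122*t (E(t) = 5 + ((t**2 + 122*t) - 77) = 5 + (-77 + t**2 + 122*t) = -72 + t**2 + 122*t)
E(((0 - 5*(-3))/(I(6, 1) - 4))*(-3 + 3)) - 17791 = (-72 + (((0 - 5*(-3))/(5 - 4))*(-3 + 3))**2 + 122*(((0 - 5*(-3))/(5 - 4))*(-3 + 3))) - 17791 = (-72 + (((0 + 15)/1)*0)**2 + 122*(((0 + 15)/1)*0)) - 17791 = (-72 + ((15*1)*0)**2 + 122*((15*1)*0)) - 17791 = (-72 + (15*0)**2 + 122*(15*0)) - 17791 = (-72 + 0**2 + 122*0) - 17791 = (-72 + 0 + 0) - 17791 = -72 - 17791 = -17863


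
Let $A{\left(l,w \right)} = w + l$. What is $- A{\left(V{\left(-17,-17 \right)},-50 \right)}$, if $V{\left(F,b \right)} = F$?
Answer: $67$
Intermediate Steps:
$A{\left(l,w \right)} = l + w$
$- A{\left(V{\left(-17,-17 \right)},-50 \right)} = - (-17 - 50) = \left(-1\right) \left(-67\right) = 67$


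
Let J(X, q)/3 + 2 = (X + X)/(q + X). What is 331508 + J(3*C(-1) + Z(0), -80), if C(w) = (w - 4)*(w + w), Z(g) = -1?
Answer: 5635476/17 ≈ 3.3150e+5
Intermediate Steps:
C(w) = 2*w*(-4 + w) (C(w) = (-4 + w)*(2*w) = 2*w*(-4 + w))
J(X, q) = -6 + 6*X/(X + q) (J(X, q) = -6 + 3*((X + X)/(q + X)) = -6 + 3*((2*X)/(X + q)) = -6 + 3*(2*X/(X + q)) = -6 + 6*X/(X + q))
331508 + J(3*C(-1) + Z(0), -80) = 331508 - 6*(-80)/((3*(2*(-1)*(-4 - 1)) - 1) - 80) = 331508 - 6*(-80)/((3*(2*(-1)*(-5)) - 1) - 80) = 331508 - 6*(-80)/((3*10 - 1) - 80) = 331508 - 6*(-80)/((30 - 1) - 80) = 331508 - 6*(-80)/(29 - 80) = 331508 - 6*(-80)/(-51) = 331508 - 6*(-80)*(-1/51) = 331508 - 160/17 = 5635476/17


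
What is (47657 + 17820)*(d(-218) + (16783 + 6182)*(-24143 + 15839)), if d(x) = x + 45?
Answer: -12486564276241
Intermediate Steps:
d(x) = 45 + x
(47657 + 17820)*(d(-218) + (16783 + 6182)*(-24143 + 15839)) = (47657 + 17820)*((45 - 218) + (16783 + 6182)*(-24143 + 15839)) = 65477*(-173 + 22965*(-8304)) = 65477*(-173 - 190701360) = 65477*(-190701533) = -12486564276241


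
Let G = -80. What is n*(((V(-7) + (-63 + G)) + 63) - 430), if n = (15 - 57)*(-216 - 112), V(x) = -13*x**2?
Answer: -15801072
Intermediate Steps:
n = 13776 (n = -42*(-328) = 13776)
n*(((V(-7) + (-63 + G)) + 63) - 430) = 13776*(((-13*(-7)**2 + (-63 - 80)) + 63) - 430) = 13776*(((-13*49 - 143) + 63) - 430) = 13776*(((-637 - 143) + 63) - 430) = 13776*((-780 + 63) - 430) = 13776*(-717 - 430) = 13776*(-1147) = -15801072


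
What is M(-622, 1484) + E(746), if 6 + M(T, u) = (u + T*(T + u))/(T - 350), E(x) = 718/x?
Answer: 49402313/90639 ≈ 545.04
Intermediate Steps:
M(T, u) = -6 + (u + T*(T + u))/(-350 + T) (M(T, u) = -6 + (u + T*(T + u))/(T - 350) = -6 + (u + T*(T + u))/(-350 + T))
M(-622, 1484) + E(746) = (2100 + 1484 + (-622)² - 6*(-622) - 622*1484)/(-350 - 622) + 718/746 = (2100 + 1484 + 386884 + 3732 - 923048)/(-972) + 718*(1/746) = -1/972*(-528848) + 359/373 = 132212/243 + 359/373 = 49402313/90639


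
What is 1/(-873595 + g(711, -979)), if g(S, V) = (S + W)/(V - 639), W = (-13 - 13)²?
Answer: -1618/1413478097 ≈ -1.1447e-6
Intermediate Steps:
W = 676 (W = (-26)² = 676)
g(S, V) = (676 + S)/(-639 + V) (g(S, V) = (S + 676)/(V - 639) = (676 + S)/(-639 + V))
1/(-873595 + g(711, -979)) = 1/(-873595 + (676 + 711)/(-639 - 979)) = 1/(-873595 + 1387/(-1618)) = 1/(-873595 - 1/1618*1387) = 1/(-873595 - 1387/1618) = 1/(-1413478097/1618) = -1618/1413478097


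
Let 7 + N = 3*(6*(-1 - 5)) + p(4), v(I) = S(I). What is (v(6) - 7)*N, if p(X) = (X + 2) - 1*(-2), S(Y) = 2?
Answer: 535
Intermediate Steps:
v(I) = 2
p(X) = 4 + X (p(X) = (2 + X) + 2 = 4 + X)
N = -107 (N = -7 + (3*(6*(-1 - 5)) + (4 + 4)) = -7 + (3*(6*(-6)) + 8) = -7 + (3*(-36) + 8) = -7 + (-108 + 8) = -7 - 100 = -107)
(v(6) - 7)*N = (2 - 7)*(-107) = -5*(-107) = 535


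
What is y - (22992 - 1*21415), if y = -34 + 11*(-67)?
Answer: -2348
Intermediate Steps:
y = -771 (y = -34 - 737 = -771)
y - (22992 - 1*21415) = -771 - (22992 - 1*21415) = -771 - (22992 - 21415) = -771 - 1*1577 = -771 - 1577 = -2348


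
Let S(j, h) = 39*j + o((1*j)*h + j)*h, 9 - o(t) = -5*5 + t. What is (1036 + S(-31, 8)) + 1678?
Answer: 4009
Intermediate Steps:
o(t) = 34 - t (o(t) = 9 - (-5*5 + t) = 9 - (-25 + t) = 9 + (25 - t) = 34 - t)
S(j, h) = 39*j + h*(34 - j - h*j) (S(j, h) = 39*j + (34 - ((1*j)*h + j))*h = 39*j + (34 - (j*h + j))*h = 39*j + (34 - (h*j + j))*h = 39*j + (34 - (j + h*j))*h = 39*j + (34 + (-j - h*j))*h = 39*j + (34 - j - h*j)*h = 39*j + h*(34 - j - h*j))
(1036 + S(-31, 8)) + 1678 = (1036 + (39*(-31) - 1*8*(-34 - 31*(1 + 8)))) + 1678 = (1036 + (-1209 - 1*8*(-34 - 31*9))) + 1678 = (1036 + (-1209 - 1*8*(-34 - 279))) + 1678 = (1036 + (-1209 - 1*8*(-313))) + 1678 = (1036 + (-1209 + 2504)) + 1678 = (1036 + 1295) + 1678 = 2331 + 1678 = 4009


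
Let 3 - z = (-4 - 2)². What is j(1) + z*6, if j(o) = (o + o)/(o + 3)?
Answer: -395/2 ≈ -197.50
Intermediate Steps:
z = -33 (z = 3 - (-4 - 2)² = 3 - 1*(-6)² = 3 - 1*36 = 3 - 36 = -33)
j(o) = 2*o/(3 + o) (j(o) = (2*o)/(3 + o) = 2*o/(3 + o))
j(1) + z*6 = 2*1/(3 + 1) - 33*6 = 2*1/4 - 198 = 2*1*(¼) - 198 = ½ - 198 = -395/2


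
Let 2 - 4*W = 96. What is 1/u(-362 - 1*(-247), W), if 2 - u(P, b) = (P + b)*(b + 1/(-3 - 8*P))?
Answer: -3668/11930533 ≈ -0.00030745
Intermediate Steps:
W = -47/2 (W = 1/2 - 1/4*96 = 1/2 - 24 = -47/2 ≈ -23.500)
u(P, b) = 2 - (P + b)*(b + 1/(-3 - 8*P))
1/u(-362 - 1*(-247), W) = 1/((6 - 47/2 - 3*(-47/2)**2 + 17*(-362 - 1*(-247)) - 8*(-362 - 1*(-247))*(-47/2)**2 - 8*(-47/2)*(-362 - 1*(-247))**2 - 3*(-362 - 1*(-247))*(-47/2))/(3 + 8*(-362 - 1*(-247)))) = 1/((6 - 47/2 - 3*2209/4 + 17*(-362 + 247) - 8*(-362 + 247)*2209/4 - 8*(-47/2)*(-362 + 247)**2 - 3*(-362 + 247)*(-47/2))/(3 + 8*(-362 + 247))) = 1/((6 - 47/2 - 6627/4 + 17*(-115) - 8*(-115)*2209/4 - 8*(-47/2)*(-115)**2 - 3*(-115)*(-47/2))/(3 + 8*(-115))) = 1/((6 - 47/2 - 6627/4 - 1955 + 508070 - 8*(-47/2)*13225 - 16215/2)/(3 - 920)) = 1/((6 - 47/2 - 6627/4 - 1955 + 508070 + 2486300 - 16215/2)/(-917)) = 1/(-1/917*11930533/4) = 1/(-11930533/3668) = -3668/11930533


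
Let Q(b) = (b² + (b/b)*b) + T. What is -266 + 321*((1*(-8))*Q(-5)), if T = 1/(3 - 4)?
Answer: -49058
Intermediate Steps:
T = -1 (T = 1/(-1) = -1)
Q(b) = -1 + b + b² (Q(b) = (b² + (b/b)*b) - 1 = (b² + 1*b) - 1 = (b² + b) - 1 = (b + b²) - 1 = -1 + b + b²)
-266 + 321*((1*(-8))*Q(-5)) = -266 + 321*((1*(-8))*(-1 - 5 + (-5)²)) = -266 + 321*(-8*(-1 - 5 + 25)) = -266 + 321*(-8*19) = -266 + 321*(-152) = -266 - 48792 = -49058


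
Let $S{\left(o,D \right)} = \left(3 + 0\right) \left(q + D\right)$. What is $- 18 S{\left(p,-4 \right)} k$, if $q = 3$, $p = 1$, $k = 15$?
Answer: $810$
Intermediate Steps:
$S{\left(o,D \right)} = 9 + 3 D$ ($S{\left(o,D \right)} = \left(3 + 0\right) \left(3 + D\right) = 3 \left(3 + D\right) = 9 + 3 D$)
$- 18 S{\left(p,-4 \right)} k = - 18 \left(9 + 3 \left(-4\right)\right) 15 = - 18 \left(9 - 12\right) 15 = \left(-18\right) \left(-3\right) 15 = 54 \cdot 15 = 810$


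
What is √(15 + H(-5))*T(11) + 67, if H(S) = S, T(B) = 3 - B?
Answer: 67 - 8*√10 ≈ 41.702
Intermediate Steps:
√(15 + H(-5))*T(11) + 67 = √(15 - 5)*(3 - 1*11) + 67 = √10*(3 - 11) + 67 = √10*(-8) + 67 = -8*√10 + 67 = 67 - 8*√10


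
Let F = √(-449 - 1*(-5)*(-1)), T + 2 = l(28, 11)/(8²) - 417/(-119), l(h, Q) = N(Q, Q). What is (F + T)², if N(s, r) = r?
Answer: -26170623799/58003456 + 12765*I*√454/3808 ≈ -451.19 + 71.425*I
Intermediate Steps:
l(h, Q) = Q
T = 12765/7616 (T = -2 + (11/(8²) - 417/(-119)) = -2 + (11/64 - 417*(-1/119)) = -2 + (11*(1/64) + 417/119) = -2 + (11/64 + 417/119) = -2 + 27997/7616 = 12765/7616 ≈ 1.6761)
F = I*√454 (F = √(-449 + 5*(-1)) = √(-449 - 5) = √(-454) = I*√454 ≈ 21.307*I)
(F + T)² = (I*√454 + 12765/7616)² = (12765/7616 + I*√454)²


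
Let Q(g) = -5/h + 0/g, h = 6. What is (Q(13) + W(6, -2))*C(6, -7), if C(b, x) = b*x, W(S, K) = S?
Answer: -217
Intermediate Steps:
Q(g) = -⅚ (Q(g) = -5/6 + 0/g = -5*⅙ + 0 = -⅚ + 0 = -⅚)
(Q(13) + W(6, -2))*C(6, -7) = (-⅚ + 6)*(6*(-7)) = (31/6)*(-42) = -217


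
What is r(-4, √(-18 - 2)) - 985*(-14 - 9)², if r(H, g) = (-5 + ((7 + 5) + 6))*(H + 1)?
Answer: -521104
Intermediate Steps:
r(H, g) = 13 + 13*H (r(H, g) = (-5 + (12 + 6))*(1 + H) = (-5 + 18)*(1 + H) = 13*(1 + H) = 13 + 13*H)
r(-4, √(-18 - 2)) - 985*(-14 - 9)² = (13 + 13*(-4)) - 985*(-14 - 9)² = (13 - 52) - 985*(-23)² = -39 - 985*529 = -39 - 521065 = -521104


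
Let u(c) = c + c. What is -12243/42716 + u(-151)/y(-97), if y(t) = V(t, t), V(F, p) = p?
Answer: 11712661/4143452 ≈ 2.8268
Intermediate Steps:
u(c) = 2*c
y(t) = t
-12243/42716 + u(-151)/y(-97) = -12243/42716 + (2*(-151))/(-97) = -12243*1/42716 - 302*(-1/97) = -12243/42716 + 302/97 = 11712661/4143452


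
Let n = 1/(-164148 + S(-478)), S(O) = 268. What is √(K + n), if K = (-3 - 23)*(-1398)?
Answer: √244046418491830/81940 ≈ 190.65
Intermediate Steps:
K = 36348 (K = -26*(-1398) = 36348)
n = -1/163880 (n = 1/(-164148 + 268) = 1/(-163880) = -1/163880 ≈ -6.1020e-6)
√(K + n) = √(36348 - 1/163880) = √(5956710239/163880) = √244046418491830/81940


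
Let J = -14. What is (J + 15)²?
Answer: 1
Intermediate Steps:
(J + 15)² = (-14 + 15)² = 1² = 1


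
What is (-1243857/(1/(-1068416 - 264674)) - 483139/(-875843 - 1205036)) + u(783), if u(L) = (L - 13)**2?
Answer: 3450459290619468509/2080879 ≈ 1.6582e+12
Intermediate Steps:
u(L) = (-13 + L)**2
(-1243857/(1/(-1068416 - 264674)) - 483139/(-875843 - 1205036)) + u(783) = (-1243857/(1/(-1068416 - 264674)) - 483139/(-875843 - 1205036)) + (-13 + 783)**2 = (-1243857/(1/(-1333090)) - 483139/(-2080879)) + 770**2 = (-1243857/(-1/1333090) - 483139*(-1/2080879)) + 592900 = (-1243857*(-1333090) + 483139/2080879) + 592900 = (1658173328130 + 483139/2080879) + 592900 = 3450458056866309409/2080879 + 592900 = 3450459290619468509/2080879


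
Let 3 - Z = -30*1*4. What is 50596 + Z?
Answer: 50719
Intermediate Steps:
Z = 123 (Z = 3 - (-30*1)*4 = 3 - (-30)*4 = 3 - 1*(-120) = 3 + 120 = 123)
50596 + Z = 50596 + 123 = 50719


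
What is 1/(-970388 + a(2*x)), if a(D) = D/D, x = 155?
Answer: -1/970387 ≈ -1.0305e-6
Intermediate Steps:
a(D) = 1
1/(-970388 + a(2*x)) = 1/(-970388 + 1) = 1/(-970387) = -1/970387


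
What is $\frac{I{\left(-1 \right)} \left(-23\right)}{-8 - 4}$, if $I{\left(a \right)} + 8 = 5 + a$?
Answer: $- \frac{23}{3} \approx -7.6667$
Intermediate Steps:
$I{\left(a \right)} = -3 + a$ ($I{\left(a \right)} = -8 + \left(5 + a\right) = -3 + a$)
$\frac{I{\left(-1 \right)} \left(-23\right)}{-8 - 4} = \frac{\left(-3 - 1\right) \left(-23\right)}{-8 - 4} = \frac{\left(-4\right) \left(-23\right)}{-12} = 92 \left(- \frac{1}{12}\right) = - \frac{23}{3}$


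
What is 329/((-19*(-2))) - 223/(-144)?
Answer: 27925/2736 ≈ 10.207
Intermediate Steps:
329/((-19*(-2))) - 223/(-144) = 329/38 - 223*(-1/144) = 329*(1/38) + 223/144 = 329/38 + 223/144 = 27925/2736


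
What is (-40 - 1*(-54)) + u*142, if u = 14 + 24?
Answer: 5410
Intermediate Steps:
u = 38
(-40 - 1*(-54)) + u*142 = (-40 - 1*(-54)) + 38*142 = (-40 + 54) + 5396 = 14 + 5396 = 5410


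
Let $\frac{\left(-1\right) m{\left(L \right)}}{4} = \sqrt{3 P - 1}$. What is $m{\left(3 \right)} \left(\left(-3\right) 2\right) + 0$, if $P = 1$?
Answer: $24 \sqrt{2} \approx 33.941$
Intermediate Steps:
$m{\left(L \right)} = - 4 \sqrt{2}$ ($m{\left(L \right)} = - 4 \sqrt{3 \cdot 1 - 1} = - 4 \sqrt{3 - 1} = - 4 \sqrt{2}$)
$m{\left(3 \right)} \left(\left(-3\right) 2\right) + 0 = - 4 \sqrt{2} \left(\left(-3\right) 2\right) + 0 = - 4 \sqrt{2} \left(-6\right) + 0 = 24 \sqrt{2} + 0 = 24 \sqrt{2}$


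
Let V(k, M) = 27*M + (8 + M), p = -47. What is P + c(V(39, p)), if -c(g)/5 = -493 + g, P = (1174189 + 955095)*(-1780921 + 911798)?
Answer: -1850609688927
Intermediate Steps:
V(k, M) = 8 + 28*M
P = -1850609697932 (P = 2129284*(-869123) = -1850609697932)
c(g) = 2465 - 5*g (c(g) = -5*(-493 + g) = 2465 - 5*g)
P + c(V(39, p)) = -1850609697932 + (2465 - 5*(8 + 28*(-47))) = -1850609697932 + (2465 - 5*(8 - 1316)) = -1850609697932 + (2465 - 5*(-1308)) = -1850609697932 + (2465 + 6540) = -1850609697932 + 9005 = -1850609688927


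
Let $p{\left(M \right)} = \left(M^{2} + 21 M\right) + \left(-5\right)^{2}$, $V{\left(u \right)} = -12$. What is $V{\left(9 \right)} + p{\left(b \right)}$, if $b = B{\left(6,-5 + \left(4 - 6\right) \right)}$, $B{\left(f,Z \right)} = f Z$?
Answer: $895$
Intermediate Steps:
$B{\left(f,Z \right)} = Z f$
$b = -42$ ($b = \left(-5 + \left(4 - 6\right)\right) 6 = \left(-5 - 2\right) 6 = \left(-7\right) 6 = -42$)
$p{\left(M \right)} = 25 + M^{2} + 21 M$ ($p{\left(M \right)} = \left(M^{2} + 21 M\right) + 25 = 25 + M^{2} + 21 M$)
$V{\left(9 \right)} + p{\left(b \right)} = -12 + \left(25 + \left(-42\right)^{2} + 21 \left(-42\right)\right) = -12 + \left(25 + 1764 - 882\right) = -12 + 907 = 895$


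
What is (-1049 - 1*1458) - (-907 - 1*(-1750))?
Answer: -3350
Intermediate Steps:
(-1049 - 1*1458) - (-907 - 1*(-1750)) = (-1049 - 1458) - (-907 + 1750) = -2507 - 1*843 = -2507 - 843 = -3350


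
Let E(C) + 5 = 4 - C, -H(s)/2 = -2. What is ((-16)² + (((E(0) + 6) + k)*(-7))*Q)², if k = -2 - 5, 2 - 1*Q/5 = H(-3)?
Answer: 13456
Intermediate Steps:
H(s) = 4 (H(s) = -2*(-2) = 4)
Q = -10 (Q = 10 - 5*4 = 10 - 20 = -10)
k = -7
E(C) = -1 - C (E(C) = -5 + (4 - C) = -1 - C)
((-16)² + (((E(0) + 6) + k)*(-7))*Q)² = ((-16)² + ((((-1 - 1*0) + 6) - 7)*(-7))*(-10))² = (256 + ((((-1 + 0) + 6) - 7)*(-7))*(-10))² = (256 + (((-1 + 6) - 7)*(-7))*(-10))² = (256 + ((5 - 7)*(-7))*(-10))² = (256 - 2*(-7)*(-10))² = (256 + 14*(-10))² = (256 - 140)² = 116² = 13456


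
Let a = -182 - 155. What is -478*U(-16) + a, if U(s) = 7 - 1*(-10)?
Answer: -8463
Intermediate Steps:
a = -337
U(s) = 17 (U(s) = 7 + 10 = 17)
-478*U(-16) + a = -478*17 - 337 = -8126 - 337 = -8463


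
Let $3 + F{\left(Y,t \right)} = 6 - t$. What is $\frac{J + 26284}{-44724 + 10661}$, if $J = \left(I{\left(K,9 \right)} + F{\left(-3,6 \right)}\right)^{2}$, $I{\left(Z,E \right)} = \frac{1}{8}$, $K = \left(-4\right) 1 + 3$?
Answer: $- \frac{1682705}{2180032} \approx -0.77187$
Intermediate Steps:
$F{\left(Y,t \right)} = 3 - t$ ($F{\left(Y,t \right)} = -3 - \left(-6 + t\right) = 3 - t$)
$K = -1$ ($K = -4 + 3 = -1$)
$I{\left(Z,E \right)} = \frac{1}{8}$
$J = \frac{529}{64}$ ($J = \left(\frac{1}{8} + \left(3 - 6\right)\right)^{2} = \left(\frac{1}{8} - 3\right)^{2} = \left(- \frac{23}{8}\right)^{2} = \frac{529}{64} \approx 8.2656$)
$\frac{J + 26284}{-44724 + 10661} = \frac{\frac{529}{64} + 26284}{-44724 + 10661} = \frac{1682705}{64 \left(-34063\right)} = \frac{1682705}{64} \left(- \frac{1}{34063}\right) = - \frac{1682705}{2180032}$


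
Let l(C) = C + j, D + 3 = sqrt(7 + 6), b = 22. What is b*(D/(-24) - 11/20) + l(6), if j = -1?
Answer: -87/20 - 11*sqrt(13)/12 ≈ -7.6551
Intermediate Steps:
D = -3 + sqrt(13) (D = -3 + sqrt(7 + 6) = -3 + sqrt(13) ≈ 0.60555)
l(C) = -1 + C (l(C) = C - 1 = -1 + C)
b*(D/(-24) - 11/20) + l(6) = 22*((-3 + sqrt(13))/(-24) - 11/20) + (-1 + 6) = 22*((-3 + sqrt(13))*(-1/24) - 11*1/20) + 5 = 22*((1/8 - sqrt(13)/24) - 11/20) + 5 = 22*(-17/40 - sqrt(13)/24) + 5 = (-187/20 - 11*sqrt(13)/12) + 5 = -87/20 - 11*sqrt(13)/12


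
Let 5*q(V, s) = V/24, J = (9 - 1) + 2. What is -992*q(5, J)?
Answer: -124/3 ≈ -41.333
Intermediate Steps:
J = 10 (J = 8 + 2 = 10)
q(V, s) = V/120 (q(V, s) = (V/24)/5 = V/120)
-992*q(5, J) = -124*5/15 = -992*1/24 = -124/3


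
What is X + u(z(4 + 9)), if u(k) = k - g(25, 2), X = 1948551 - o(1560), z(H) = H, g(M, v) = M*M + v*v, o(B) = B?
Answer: 1946375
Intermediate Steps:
g(M, v) = M² + v²
X = 1946991 (X = 1948551 - 1*1560 = 1948551 - 1560 = 1946991)
u(k) = -629 + k (u(k) = k - (25² + 2²) = k - (625 + 4) = k - 1*629 = k - 629 = -629 + k)
X + u(z(4 + 9)) = 1946991 + (-629 + (4 + 9)) = 1946991 + (-629 + 13) = 1946991 - 616 = 1946375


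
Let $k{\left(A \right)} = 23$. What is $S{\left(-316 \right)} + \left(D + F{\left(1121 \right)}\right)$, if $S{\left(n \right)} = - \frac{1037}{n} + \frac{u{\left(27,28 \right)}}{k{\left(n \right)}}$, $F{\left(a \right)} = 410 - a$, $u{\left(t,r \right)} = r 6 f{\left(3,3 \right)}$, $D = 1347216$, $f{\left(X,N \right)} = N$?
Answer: $\frac{9786581455}{7268} \approx 1.3465 \cdot 10^{6}$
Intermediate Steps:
$u{\left(t,r \right)} = 18 r$ ($u{\left(t,r \right)} = r 6 \cdot 3 = 6 r 3 = 18 r$)
$S{\left(n \right)} = \frac{504}{23} - \frac{1037}{n}$ ($S{\left(n \right)} = - \frac{1037}{n} + \frac{18 \cdot 28}{23} = - \frac{1037}{n} + 504 \cdot \frac{1}{23} = - \frac{1037}{n} + \frac{504}{23} = \frac{504}{23} - \frac{1037}{n}$)
$S{\left(-316 \right)} + \left(D + F{\left(1121 \right)}\right) = \left(\frac{504}{23} - \frac{1037}{-316}\right) + \left(1347216 + \left(410 - 1121\right)\right) = \left(\frac{504}{23} - - \frac{1037}{316}\right) + \left(1347216 + \left(410 - 1121\right)\right) = \left(\frac{504}{23} + \frac{1037}{316}\right) + \left(1347216 - 711\right) = \frac{183115}{7268} + 1346505 = \frac{9786581455}{7268}$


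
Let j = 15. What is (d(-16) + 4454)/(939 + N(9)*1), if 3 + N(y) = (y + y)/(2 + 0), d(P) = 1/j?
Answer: 66811/14175 ≈ 4.7133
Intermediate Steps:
d(P) = 1/15
N(y) = -3 + y (N(y) = -3 + (y + y)/(2 + 0) = -3 + (2*y)/2 = -3 + (2*y)*(1/2) = -3 + y)
(d(-16) + 4454)/(939 + N(9)*1) = (1/15 + 4454)/(939 + (-3 + 9)*1) = 66811/(15*(939 + 6*1)) = 66811/(15*(939 + 6)) = (66811/15)/945 = (66811/15)*(1/945) = 66811/14175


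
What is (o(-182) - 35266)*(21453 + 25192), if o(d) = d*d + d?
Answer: -108402980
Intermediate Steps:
o(d) = d + d² (o(d) = d² + d = d + d²)
(o(-182) - 35266)*(21453 + 25192) = (-182*(1 - 182) - 35266)*(21453 + 25192) = (-182*(-181) - 35266)*46645 = (32942 - 35266)*46645 = -2324*46645 = -108402980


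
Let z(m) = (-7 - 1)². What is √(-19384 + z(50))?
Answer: 2*I*√4830 ≈ 139.0*I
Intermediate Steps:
z(m) = 64 (z(m) = (-8)² = 64)
√(-19384 + z(50)) = √(-19384 + 64) = √(-19320) = 2*I*√4830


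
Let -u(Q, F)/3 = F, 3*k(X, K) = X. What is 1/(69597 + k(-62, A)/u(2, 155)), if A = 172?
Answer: 45/3131867 ≈ 1.4368e-5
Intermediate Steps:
k(X, K) = X/3
u(Q, F) = -3*F
1/(69597 + k(-62, A)/u(2, 155)) = 1/(69597 + ((⅓)*(-62))/((-3*155))) = 1/(69597 - 62/3/(-465)) = 1/(69597 - 62/3*(-1/465)) = 1/(69597 + 2/45) = 1/(3131867/45) = 45/3131867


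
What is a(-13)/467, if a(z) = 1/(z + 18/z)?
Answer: -13/87329 ≈ -0.00014886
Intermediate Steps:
a(-13)/467 = -13/(18 + (-13)²)/467 = -13/(18 + 169)*(1/467) = -13/187*(1/467) = -13*1/187*(1/467) = -13/187*1/467 = -13/87329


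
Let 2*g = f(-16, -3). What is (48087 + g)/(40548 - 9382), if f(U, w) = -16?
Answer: 48079/31166 ≈ 1.5427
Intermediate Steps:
g = -8 (g = (½)*(-16) = -8)
(48087 + g)/(40548 - 9382) = (48087 - 8)/(40548 - 9382) = 48079/31166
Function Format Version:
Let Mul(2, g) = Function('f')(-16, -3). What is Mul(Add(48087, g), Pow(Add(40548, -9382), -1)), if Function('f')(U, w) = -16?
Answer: Rational(48079, 31166) ≈ 1.5427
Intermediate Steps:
g = -8 (g = Mul(Rational(1, 2), -16) = -8)
Mul(Add(48087, g), Pow(Add(40548, -9382), -1)) = Mul(Add(48087, -8), Pow(Add(40548, -9382), -1)) = Mul(48079, Pow(31166, -1)) = Mul(48079, Rational(1, 31166)) = Rational(48079, 31166)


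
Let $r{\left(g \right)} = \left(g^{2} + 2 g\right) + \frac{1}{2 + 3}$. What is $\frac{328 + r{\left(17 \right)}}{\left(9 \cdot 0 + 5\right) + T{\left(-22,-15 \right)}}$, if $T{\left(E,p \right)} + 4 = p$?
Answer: $- \frac{1628}{35} \approx -46.514$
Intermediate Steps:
$T{\left(E,p \right)} = -4 + p$
$r{\left(g \right)} = \frac{1}{5} + g^{2} + 2 g$ ($r{\left(g \right)} = \left(g^{2} + 2 g\right) + \frac{1}{5} = \frac{1}{5} + g^{2} + 2 g$)
$\frac{328 + r{\left(17 \right)}}{\left(9 \cdot 0 + 5\right) + T{\left(-22,-15 \right)}} = \frac{328 + \left(\frac{1}{5} + 17^{2} + 2 \cdot 17\right)}{\left(9 \cdot 0 + 5\right) - 19} = \frac{328 + \left(\frac{1}{5} + 289 + 34\right)}{\left(0 + 5\right) - 19} = \frac{328 + \frac{1616}{5}}{5 - 19} = \frac{3256}{5 \left(-14\right)} = \frac{3256}{5} \left(- \frac{1}{14}\right) = - \frac{1628}{35}$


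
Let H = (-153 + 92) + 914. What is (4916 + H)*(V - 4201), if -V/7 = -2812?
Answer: 89321427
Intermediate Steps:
V = 19684 (V = -7*(-2812) = 19684)
H = 853 (H = -61 + 914 = 853)
(4916 + H)*(V - 4201) = (4916 + 853)*(19684 - 4201) = 5769*15483 = 89321427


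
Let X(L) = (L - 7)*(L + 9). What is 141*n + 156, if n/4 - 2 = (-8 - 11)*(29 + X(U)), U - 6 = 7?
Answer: -1723992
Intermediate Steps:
U = 13 (U = 6 + 7 = 13)
X(L) = (-7 + L)*(9 + L)
n = -12228 (n = 8 + 4*((-8 - 11)*(29 + (-63 + 13² + 2*13))) = 8 + 4*(-19*(29 + (-63 + 169 + 26))) = 8 + 4*(-19*(29 + 132)) = 8 + 4*(-19*161) = 8 + 4*(-3059) = 8 - 12236 = -12228)
141*n + 156 = 141*(-12228) + 156 = -1724148 + 156 = -1723992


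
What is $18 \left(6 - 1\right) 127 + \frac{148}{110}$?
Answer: $\frac{628724}{55} \approx 11431.0$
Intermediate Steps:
$18 \left(6 - 1\right) 127 + \frac{148}{110} = 18 \left(6 - 1\right) 127 + 148 \cdot \frac{1}{110} = 18 \cdot 5 \cdot 127 + \frac{74}{55} = 90 \cdot 127 + \frac{74}{55} = 11430 + \frac{74}{55} = \frac{628724}{55}$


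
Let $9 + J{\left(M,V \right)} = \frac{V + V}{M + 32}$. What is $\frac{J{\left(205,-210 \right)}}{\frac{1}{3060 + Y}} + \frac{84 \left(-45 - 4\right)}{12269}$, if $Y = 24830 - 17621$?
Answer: $- \frac{107218122375}{969251} \approx -1.1062 \cdot 10^{5}$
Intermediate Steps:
$Y = 7209$
$J{\left(M,V \right)} = -9 + \frac{2 V}{32 + M}$ ($J{\left(M,V \right)} = -9 + \frac{V + V}{M + 32} = -9 + \frac{2 V}{32 + M}$)
$\frac{J{\left(205,-210 \right)}}{\frac{1}{3060 + Y}} + \frac{84 \left(-45 - 4\right)}{12269} = \frac{\frac{1}{32 + 205} \left(-288 - 1845 + 2 \left(-210\right)\right)}{\frac{1}{3060 + 7209}} + \frac{84 \left(-45 - 4\right)}{12269} = \frac{\frac{1}{237} \left(-288 - 1845 - 420\right)}{\frac{1}{10269}} + 84 \left(-49\right) \frac{1}{12269} = \frac{1}{237} \left(-2553\right) \frac{1}{\frac{1}{10269}} - \frac{4116}{12269} = \left(- \frac{851}{79}\right) 10269 - \frac{4116}{12269} = - \frac{8738919}{79} - \frac{4116}{12269} = - \frac{107218122375}{969251}$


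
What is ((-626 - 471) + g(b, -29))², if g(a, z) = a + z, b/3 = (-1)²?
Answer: 1261129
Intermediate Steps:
b = 3 (b = 3*(-1)² = 3*1 = 3)
((-626 - 471) + g(b, -29))² = ((-626 - 471) + (3 - 29))² = (-1097 - 26)² = (-1123)² = 1261129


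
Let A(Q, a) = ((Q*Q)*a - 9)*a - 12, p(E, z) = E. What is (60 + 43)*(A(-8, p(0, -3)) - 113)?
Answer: -12875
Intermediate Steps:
A(Q, a) = -12 + a*(-9 + a*Q²) (A(Q, a) = (Q²*a - 9)*a - 12 = (a*Q² - 9)*a - 12 = (-9 + a*Q²)*a - 12 = a*(-9 + a*Q²) - 12 = -12 + a*(-9 + a*Q²))
(60 + 43)*(A(-8, p(0, -3)) - 113) = (60 + 43)*((-12 - 9*0 + (-8)²*0²) - 113) = 103*((-12 + 0 + 64*0) - 113) = 103*((-12 + 0 + 0) - 113) = 103*(-12 - 113) = 103*(-125) = -12875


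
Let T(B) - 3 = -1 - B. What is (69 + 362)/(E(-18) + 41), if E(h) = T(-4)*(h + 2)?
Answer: -431/55 ≈ -7.8364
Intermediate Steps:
T(B) = 2 - B (T(B) = 3 + (-1 - B) = 2 - B)
E(h) = 12 + 6*h (E(h) = (2 - 1*(-4))*(h + 2) = (2 + 4)*(2 + h) = 6*(2 + h) = 12 + 6*h)
(69 + 362)/(E(-18) + 41) = (69 + 362)/((12 + 6*(-18)) + 41) = 431/((12 - 108) + 41) = 431/(-96 + 41) = 431/(-55) = 431*(-1/55) = -431/55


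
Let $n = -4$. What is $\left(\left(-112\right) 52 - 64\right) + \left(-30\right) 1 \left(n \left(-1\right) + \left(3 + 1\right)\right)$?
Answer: $-6128$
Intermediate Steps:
$\left(\left(-112\right) 52 - 64\right) + \left(-30\right) 1 \left(n \left(-1\right) + \left(3 + 1\right)\right) = \left(\left(-112\right) 52 - 64\right) + \left(-30\right) 1 \left(\left(-4\right) \left(-1\right) + \left(3 + 1\right)\right) = \left(-5824 - 64\right) - 30 \left(4 + 4\right) = -5888 - 240 = -6128$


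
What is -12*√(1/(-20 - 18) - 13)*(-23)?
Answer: 414*I*√2090/19 ≈ 996.14*I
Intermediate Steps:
-12*√(1/(-20 - 18) - 13)*(-23) = -12*√(1/(-38) - 13)*(-23) = -12*√(-1/38 - 13)*(-23) = -18*I*√2090/19*(-23) = 414*I*√2090/19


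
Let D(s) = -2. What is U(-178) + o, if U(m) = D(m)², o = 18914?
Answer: 18918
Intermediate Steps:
U(m) = 4 (U(m) = (-2)² = 4)
U(-178) + o = 4 + 18914 = 18918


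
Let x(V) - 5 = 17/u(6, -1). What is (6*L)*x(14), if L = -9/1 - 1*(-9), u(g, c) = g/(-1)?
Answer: 0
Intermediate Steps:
u(g, c) = -g (u(g, c) = g*(-1) = -g)
x(V) = 13/6 (x(V) = 5 + 17/((-1*6)) = 5 + 17/(-6) = 5 + 17*(-⅙) = 5 - 17/6 = 13/6)
L = 0 (L = -9*1 + 9 = -9 + 9 = 0)
(6*L)*x(14) = (6*0)*(13/6) = 0*(13/6) = 0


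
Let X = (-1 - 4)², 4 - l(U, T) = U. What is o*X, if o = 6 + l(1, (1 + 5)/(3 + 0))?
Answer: 225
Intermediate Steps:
l(U, T) = 4 - U
o = 9 (o = 6 + (4 - 1*1) = 6 + (4 - 1) = 6 + 3 = 9)
X = 25 (X = (-5)² = 25)
o*X = 9*25 = 225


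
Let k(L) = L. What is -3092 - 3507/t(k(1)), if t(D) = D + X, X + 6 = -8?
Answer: -36689/13 ≈ -2822.2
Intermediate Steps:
X = -14 (X = -6 - 8 = -14)
t(D) = -14 + D (t(D) = D - 14 = -14 + D)
-3092 - 3507/t(k(1)) = -3092 - 3507/(-14 + 1) = -3092 - 3507/(-13) = -3092 - 3507*(-1)/13 = -3092 - 1*(-3507/13) = -3092 + 3507/13 = -36689/13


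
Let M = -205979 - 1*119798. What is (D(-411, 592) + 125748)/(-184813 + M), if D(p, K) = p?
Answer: -125337/510590 ≈ -0.24547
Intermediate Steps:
M = -325777 (M = -205979 - 119798 = -325777)
(D(-411, 592) + 125748)/(-184813 + M) = (-411 + 125748)/(-184813 - 325777) = 125337/(-510590) = 125337*(-1/510590) = -125337/510590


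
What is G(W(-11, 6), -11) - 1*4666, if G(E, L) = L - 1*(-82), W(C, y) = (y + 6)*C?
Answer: -4595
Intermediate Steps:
W(C, y) = C*(6 + y) (W(C, y) = (6 + y)*C = C*(6 + y))
G(E, L) = 82 + L (G(E, L) = L + 82 = 82 + L)
G(W(-11, 6), -11) - 1*4666 = (82 - 11) - 1*4666 = 71 - 4666 = -4595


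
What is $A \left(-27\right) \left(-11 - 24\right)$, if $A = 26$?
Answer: $24570$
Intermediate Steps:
$A \left(-27\right) \left(-11 - 24\right) = 26 \left(-27\right) \left(-11 - 24\right) = - 702 \left(-11 - 24\right) = \left(-702\right) \left(-35\right) = 24570$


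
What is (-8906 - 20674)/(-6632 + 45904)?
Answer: -7395/9818 ≈ -0.75321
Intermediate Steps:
(-8906 - 20674)/(-6632 + 45904) = -29580/39272 = -29580*1/39272 = -7395/9818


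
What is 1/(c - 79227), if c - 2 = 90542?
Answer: 1/11317 ≈ 8.8363e-5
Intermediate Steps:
c = 90544 (c = 2 + 90542 = 90544)
1/(c - 79227) = 1/(90544 - 79227) = 1/11317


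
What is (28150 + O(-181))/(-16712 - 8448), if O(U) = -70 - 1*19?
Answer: -28061/25160 ≈ -1.1153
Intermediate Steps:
O(U) = -89 (O(U) = -70 - 19 = -89)
(28150 + O(-181))/(-16712 - 8448) = (28150 - 89)/(-16712 - 8448) = 28061/(-25160) = 28061*(-1/25160) = -28061/25160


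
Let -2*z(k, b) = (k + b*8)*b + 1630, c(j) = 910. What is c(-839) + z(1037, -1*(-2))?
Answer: -958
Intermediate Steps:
z(k, b) = -815 - b*(k + 8*b)/2 (z(k, b) = -((k + b*8)*b + 1630)/2 = -((k + 8*b)*b + 1630)/2 = -(b*(k + 8*b) + 1630)/2 = -(1630 + b*(k + 8*b))/2 = -815 - b*(k + 8*b)/2)
c(-839) + z(1037, -1*(-2)) = 910 + (-815 - 4*(-1*(-2))² - ½*(-1*(-2))*1037) = 910 + (-815 - 4*2² - ½*2*1037) = 910 + (-815 - 4*4 - 1037) = 910 + (-815 - 16 - 1037) = 910 - 1868 = -958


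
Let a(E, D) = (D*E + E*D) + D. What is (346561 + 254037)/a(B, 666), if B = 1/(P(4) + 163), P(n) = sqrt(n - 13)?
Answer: 1346540716/1511487 + 300299*I/1511487 ≈ 890.87 + 0.19868*I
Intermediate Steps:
P(n) = sqrt(-13 + n)
B = (163 - 3*I)/26578 (B = 1/(sqrt(-13 + 4) + 163) = 1/(sqrt(-9) + 163) = 1/(3*I + 163) = 1/(163 + 3*I) = (163 - 3*I)/26578 ≈ 0.0061329 - 0.00011288*I)
a(E, D) = D + 2*D*E (a(E, D) = (D*E + D*E) + D = 2*D*E + D = D + 2*D*E)
(346561 + 254037)/a(B, 666) = (346561 + 254037)/((666*(1 + 2*(163/26578 - 3*I/26578)))) = 600598/((666*(1 + (163/13289 - 3*I/13289)))) = 600598/((666*(13452/13289 - 3*I/13289))) = 600598/(8959032/13289 - 1998*I/13289) = 600598*(13289*(8959032/13289 + 1998*I/13289)/6039902052) = 3990673411*(8959032/13289 + 1998*I/13289)/3019951026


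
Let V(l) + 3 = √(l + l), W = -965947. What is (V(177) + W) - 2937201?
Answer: -3903151 + √354 ≈ -3.9031e+6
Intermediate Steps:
V(l) = -3 + √2*√l (V(l) = -3 + √(l + l) = -3 + √(2*l) = -3 + √2*√l)
(V(177) + W) - 2937201 = ((-3 + √2*√177) - 965947) - 2937201 = ((-3 + √354) - 965947) - 2937201 = (-965950 + √354) - 2937201 = -3903151 + √354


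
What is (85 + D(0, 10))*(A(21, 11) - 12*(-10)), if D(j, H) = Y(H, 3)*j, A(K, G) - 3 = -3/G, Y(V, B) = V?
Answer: 114750/11 ≈ 10432.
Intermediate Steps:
A(K, G) = 3 - 3/G
D(j, H) = H*j
(85 + D(0, 10))*(A(21, 11) - 12*(-10)) = (85 + 10*0)*((3 - 3/11) - 12*(-10)) = (85 + 0)*((3 - 3*1/11) + 120) = 85*((3 - 3/11) + 120) = 85*(30/11 + 120) = 85*(1350/11) = 114750/11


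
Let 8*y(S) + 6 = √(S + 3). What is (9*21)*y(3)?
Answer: -567/4 + 189*√6/8 ≈ -83.881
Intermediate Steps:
y(S) = -¾ + √(3 + S)/8 (y(S) = -¾ + √(S + 3)/8 = -¾ + √(3 + S)/8)
(9*21)*y(3) = (9*21)*(-¾ + √(3 + 3)/8) = 189*(-¾ + √6/8) = -567/4 + 189*√6/8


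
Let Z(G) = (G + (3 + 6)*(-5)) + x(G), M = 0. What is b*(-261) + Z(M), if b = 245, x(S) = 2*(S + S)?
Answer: -63990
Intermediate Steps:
x(S) = 4*S (x(S) = 2*(2*S) = 4*S)
Z(G) = -45 + 5*G (Z(G) = (G + (3 + 6)*(-5)) + 4*G = (G + 9*(-5)) + 4*G = (G - 45) + 4*G = (-45 + G) + 4*G = -45 + 5*G)
b*(-261) + Z(M) = 245*(-261) + (-45 + 5*0) = -63945 + (-45 + 0) = -63945 - 45 = -63990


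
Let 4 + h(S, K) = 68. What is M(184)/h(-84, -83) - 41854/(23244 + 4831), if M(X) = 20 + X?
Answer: 762161/449200 ≈ 1.6967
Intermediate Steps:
h(S, K) = 64 (h(S, K) = -4 + 68 = 64)
M(184)/h(-84, -83) - 41854/(23244 + 4831) = (20 + 184)/64 - 41854/(23244 + 4831) = 204*(1/64) - 41854/28075 = 51/16 - 41854*1/28075 = 51/16 - 41854/28075 = 762161/449200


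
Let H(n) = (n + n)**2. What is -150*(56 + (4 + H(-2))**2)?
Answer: -68400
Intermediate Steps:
H(n) = 4*n**2 (H(n) = (2*n)**2 = 4*n**2)
-150*(56 + (4 + H(-2))**2) = -150*(56 + (4 + 4*(-2)**2)**2) = -150*(56 + (4 + 4*4)**2) = -150*(56 + (4 + 16)**2) = -150*(56 + 20**2) = -150*(56 + 400) = -150*456 = -68400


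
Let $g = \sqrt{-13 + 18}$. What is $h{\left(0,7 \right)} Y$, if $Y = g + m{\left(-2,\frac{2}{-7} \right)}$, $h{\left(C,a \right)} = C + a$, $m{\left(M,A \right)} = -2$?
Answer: $-14 + 7 \sqrt{5} \approx 1.6525$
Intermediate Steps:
$g = \sqrt{5} \approx 2.2361$
$Y = -2 + \sqrt{5}$ ($Y = \sqrt{5} - 2 = -2 + \sqrt{5} \approx 0.23607$)
$h{\left(0,7 \right)} Y = \left(0 + 7\right) \left(-2 + \sqrt{5}\right) = 7 \left(-2 + \sqrt{5}\right) = -14 + 7 \sqrt{5}$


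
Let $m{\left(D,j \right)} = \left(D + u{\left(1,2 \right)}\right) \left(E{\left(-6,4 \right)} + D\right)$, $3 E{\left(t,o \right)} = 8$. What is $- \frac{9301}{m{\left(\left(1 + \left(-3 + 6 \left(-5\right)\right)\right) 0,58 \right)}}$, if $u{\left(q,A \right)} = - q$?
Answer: $\frac{27903}{8} \approx 3487.9$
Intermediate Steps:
$E{\left(t,o \right)} = \frac{8}{3}$ ($E{\left(t,o \right)} = \frac{1}{3} \cdot 8 = \frac{8}{3}$)
$m{\left(D,j \right)} = \left(-1 + D\right) \left(\frac{8}{3} + D\right)$ ($m{\left(D,j \right)} = \left(D - 1\right) \left(\frac{8}{3} + D\right) = \left(-1 + D\right) \left(\frac{8}{3} + D\right)$)
$- \frac{9301}{m{\left(\left(1 + \left(-3 + 6 \left(-5\right)\right)\right) 0,58 \right)}} = - \frac{9301}{- \frac{8}{3} + \left(\left(1 + \left(-3 + 6 \left(-5\right)\right)\right) 0\right)^{2} + \frac{5 \left(1 + \left(-3 + 6 \left(-5\right)\right)\right) 0}{3}} = - \frac{9301}{- \frac{8}{3} + \left(\left(1 - 33\right) 0\right)^{2} + \frac{5 \left(1 - 33\right) 0}{3}} = - \frac{9301}{- \frac{8}{3} + \left(\left(-32\right) 0\right)^{2} + \frac{5 \left(\left(-32\right) 0\right)}{3}} = - \frac{9301}{- \frac{8}{3} + 0^{2} + \frac{5}{3} \cdot 0} = - \frac{9301}{- \frac{8}{3} + 0 + 0} = - \frac{9301}{- \frac{8}{3}} = \left(-9301\right) \left(- \frac{3}{8}\right) = \frac{27903}{8}$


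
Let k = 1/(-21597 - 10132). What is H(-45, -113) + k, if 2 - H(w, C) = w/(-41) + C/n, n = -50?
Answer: -88303857/65044450 ≈ -1.3576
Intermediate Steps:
H(w, C) = 2 + w/41 + C/50 (H(w, C) = 2 - (w/(-41) + C/(-50)) = 2 - (w*(-1/41) + C*(-1/50)) = 2 - (-w/41 - C/50) = 2 + (w/41 + C/50) = 2 + w/41 + C/50)
k = -1/31729 (k = 1/(-31729) = -1/31729 ≈ -3.1517e-5)
H(-45, -113) + k = (2 + (1/41)*(-45) + (1/50)*(-113)) - 1/31729 = (2 - 45/41 - 113/50) - 1/31729 = -2783/2050 - 1/31729 = -88303857/65044450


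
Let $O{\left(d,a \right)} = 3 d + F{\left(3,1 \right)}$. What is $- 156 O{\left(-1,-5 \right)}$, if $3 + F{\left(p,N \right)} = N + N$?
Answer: $624$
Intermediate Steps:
$F{\left(p,N \right)} = -3 + 2 N$ ($F{\left(p,N \right)} = -3 + \left(N + N\right) = -3 + 2 N$)
$O{\left(d,a \right)} = -1 + 3 d$ ($O{\left(d,a \right)} = 3 d + \left(-3 + 2 \cdot 1\right) = 3 d + \left(-3 + 2\right) = 3 d - 1 = -1 + 3 d$)
$- 156 O{\left(-1,-5 \right)} = - 156 \left(-1 + 3 \left(-1\right)\right) = - 156 \left(-1 - 3\right) = \left(-156\right) \left(-4\right) = 624$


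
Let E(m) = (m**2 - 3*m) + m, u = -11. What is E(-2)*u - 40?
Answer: -128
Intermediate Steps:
E(m) = m**2 - 2*m
E(-2)*u - 40 = -2*(-2 - 2)*(-11) - 40 = -2*(-4)*(-11) - 40 = 8*(-11) - 40 = -88 - 40 = -128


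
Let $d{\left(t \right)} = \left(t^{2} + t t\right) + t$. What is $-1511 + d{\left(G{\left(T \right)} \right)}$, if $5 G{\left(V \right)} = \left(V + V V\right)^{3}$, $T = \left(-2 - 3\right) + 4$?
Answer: $-1511$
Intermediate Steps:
$T = -1$ ($T = -5 + 4 = -1$)
$G{\left(V \right)} = \frac{\left(V + V^{2}\right)^{3}}{5}$ ($G{\left(V \right)} = \frac{\left(V + V V\right)^{3}}{5} = \frac{\left(V + V^{2}\right)^{3}}{5}$)
$d{\left(t \right)} = t + 2 t^{2}$ ($d{\left(t \right)} = \left(t^{2} + t^{2}\right) + t = 2 t^{2} + t = t + 2 t^{2}$)
$-1511 + d{\left(G{\left(T \right)} \right)} = -1511 + \frac{\left(-1\right)^{3} \left(1 - 1\right)^{3}}{5} \left(1 + 2 \frac{\left(-1\right)^{3} \left(1 - 1\right)^{3}}{5}\right) = -1511 + \frac{1}{5} \left(-1\right) 0^{3} \left(1 + 2 \cdot \frac{1}{5} \left(-1\right) 0^{3}\right) = -1511 + \frac{1}{5} \left(-1\right) 0 \left(1 + 2 \cdot \frac{1}{5} \left(-1\right) 0\right) = -1511 + 0 \left(1 + 2 \cdot 0\right) = -1511 + 0 \left(1 + 0\right) = -1511 + 0 \cdot 1 = -1511 + 0 = -1511$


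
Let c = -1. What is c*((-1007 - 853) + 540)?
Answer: 1320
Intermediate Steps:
c*((-1007 - 853) + 540) = -((-1007 - 853) + 540) = -(-1860 + 540) = -1*(-1320) = 1320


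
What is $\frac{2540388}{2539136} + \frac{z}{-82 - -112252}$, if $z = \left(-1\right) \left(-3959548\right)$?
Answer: $\frac{1292348274061}{35601860640} \approx 36.3$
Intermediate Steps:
$z = 3959548$
$\frac{2540388}{2539136} + \frac{z}{-82 - -112252} = \frac{2540388}{2539136} + \frac{3959548}{-82 - -112252} = 2540388 \cdot \frac{1}{2539136} + \frac{3959548}{-82 + 112252} = \frac{635097}{634784} + \frac{3959548}{112170} = \frac{635097}{634784} + 3959548 \cdot \frac{1}{112170} = \frac{635097}{634784} + \frac{1979774}{56085} = \frac{1292348274061}{35601860640}$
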